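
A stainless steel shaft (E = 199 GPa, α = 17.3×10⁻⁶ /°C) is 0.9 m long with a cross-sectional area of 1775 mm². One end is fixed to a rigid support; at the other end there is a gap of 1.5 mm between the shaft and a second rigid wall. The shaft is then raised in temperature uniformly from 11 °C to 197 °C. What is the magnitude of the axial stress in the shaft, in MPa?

σ ≈ 309 MPa (compressive)

Unrestrained expansion: δ_free = αΔT L = 17.3×10⁻⁶ × 186 × 900 = 2.896 mm.
The gap closes (δ_free > 1.5 mm) and the wall then resists a further 2.896 − 1.5 = 1.396 mm of expansion.
So σ = E(δ_free − g)/L = 199×10³ × 1.396/900 = 308.7 MPa.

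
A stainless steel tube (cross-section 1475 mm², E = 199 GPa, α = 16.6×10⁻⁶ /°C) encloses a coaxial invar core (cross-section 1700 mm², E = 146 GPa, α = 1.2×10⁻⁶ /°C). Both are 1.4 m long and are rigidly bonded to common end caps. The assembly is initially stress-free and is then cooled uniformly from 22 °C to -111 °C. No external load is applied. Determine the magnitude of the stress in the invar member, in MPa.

Equilibrium of a rigid end plate with no external load gives equal and opposite internal forces ±P in the two members. Since α_{stainless steel} > α_{invar}, cooling drives the stainless steel into tension and the invar into compression.
Equating the net (thermal + elastic) strains gives |α₁ − α₂|·ΔT = P·[1/(A₁E₁) + 1/(A₂E₂)].
|α₁ − α₂|·ΔT = 15.4×10⁻⁶ × 133 = 0.002048.
1/(A₁E₁) + 1/(A₂E₂) = 1/(1475×199×10³) + 1/(1700×146×10³) = 7.436×10⁻⁹ N⁻¹.
P = 0.002048 / 7.436×10⁻⁹ = 275400 N = 275.4 kN.
σ_{invar} = P/A₂ = 275400/1700 = 162 MPa, compressive.

σ ≈ 162 MPa (compressive)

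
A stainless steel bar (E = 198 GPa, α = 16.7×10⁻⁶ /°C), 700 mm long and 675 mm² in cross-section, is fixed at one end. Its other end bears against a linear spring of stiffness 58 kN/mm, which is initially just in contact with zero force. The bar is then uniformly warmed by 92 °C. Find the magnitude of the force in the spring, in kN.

The unrestrained thermal change is αΔT L = 16.7×10⁻⁶ × 92 × 700 = 1.075 mm.
Let P be the compressive force at the spring. The bar shortens elastically by PL/(AE) and the spring compresses by P/k; together these equal δ_free.
So P = δ_free / [L/(AE) + 1/k] = 1.075 / [ 700/(675×198×10³) + 1/(58×10³) ].
P = 1.075 / 2.248×10⁻⁵ = 47840 N.

P ≈ 47.8 kN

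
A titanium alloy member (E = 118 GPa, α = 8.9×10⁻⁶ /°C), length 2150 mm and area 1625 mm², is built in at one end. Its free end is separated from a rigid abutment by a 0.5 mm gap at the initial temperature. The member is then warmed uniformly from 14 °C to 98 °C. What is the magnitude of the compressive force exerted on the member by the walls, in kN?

If the wall were absent the member would grow by αΔT L = 8.9×10⁻⁶ × 84 × 2150 = 1.607 mm.
The gap closes (δ_free > 0.5 mm) and the wall then resists a further 1.607 − 0.5 = 1.107 mm of expansion.
That suppressed elongation corresponds to σ = E·Δ/L = 118×10³ × 1.107/2150 = 60.77 MPa.
P = σA = 60.77 × 1625 = 98.76 kN.

P ≈ 98.8 kN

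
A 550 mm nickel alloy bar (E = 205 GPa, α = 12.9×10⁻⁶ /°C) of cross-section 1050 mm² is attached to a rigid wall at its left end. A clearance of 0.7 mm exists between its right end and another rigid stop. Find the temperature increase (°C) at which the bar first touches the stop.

ΔT ≈ 98.7 °C

The gap closes when αΔT L = 0.7 mm, since the bar is still unstressed at that instant.
So ΔT = g/(αL) = 0.7/(12.9×10⁻⁶ × 550) = 98.66 °C.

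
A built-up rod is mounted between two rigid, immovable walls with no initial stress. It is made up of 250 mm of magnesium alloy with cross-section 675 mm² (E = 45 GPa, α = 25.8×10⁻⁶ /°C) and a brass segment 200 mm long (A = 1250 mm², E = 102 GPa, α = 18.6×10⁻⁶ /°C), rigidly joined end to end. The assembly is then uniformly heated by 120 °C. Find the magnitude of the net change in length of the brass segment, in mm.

|ΔL| ≈ 0.251 mm

If the supports were absent, the total length change would be Σ αᵢΔT Lᵢ = 25.8×10⁻⁶×120×250 + 18.6×10⁻⁶×120×200 = 1.22 mm.
Since the ends are fixed, an axial force P builds up, equal in every segment, with P · Σ Lᵢ/(AᵢEᵢ) = δ_free.
The series flexibility is Σ Lᵢ/(AᵢEᵢ) = 250/(675×45×10³) + 200/(1250×102×10³) = 9.799×10⁻⁶ mm/N.
So P = 1.22 / 9.799×10⁻⁶ = 124.5 kN, compressive.
For the brass segment, free thermal change = 18.6×10⁻⁶×120×200 = 0.4464 mm and elastic change from P = 124500×200/(1250×102×10³) = 0.1954 mm; these oppose, so the net change is 0.251 mm (segment lengthens).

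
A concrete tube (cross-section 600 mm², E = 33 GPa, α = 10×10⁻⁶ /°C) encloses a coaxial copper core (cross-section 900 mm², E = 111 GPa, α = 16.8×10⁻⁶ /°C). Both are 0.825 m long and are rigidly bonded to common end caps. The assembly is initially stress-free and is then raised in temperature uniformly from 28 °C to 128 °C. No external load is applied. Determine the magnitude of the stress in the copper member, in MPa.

σ ≈ 12.5 MPa (compressive)

The copper has the larger α, so on heating it would change length more than the concrete if both were free. The rigid plates force a common final length, so the copper is put into compression and the concrete into tension, with equal and opposite forces P (no external load).
Equating the net (thermal + elastic) strains gives |α₁ − α₂|·ΔT = P·[1/(A₁E₁) + 1/(A₂E₂)].
|α₁ − α₂|·ΔT = 6.8×10⁻⁶ × 100 = 0.00068.
1/(A₁E₁) + 1/(A₂E₂) = 1/(600×33×10³) + 1/(900×111×10³) = 6.052×10⁻⁸ N⁻¹.
P = 0.00068 / 6.052×10⁻⁸ = 11240 N = 11.24 kN.
σ_{copper} = P/A₂ = 11240/900 = 12.49 MPa, compressive.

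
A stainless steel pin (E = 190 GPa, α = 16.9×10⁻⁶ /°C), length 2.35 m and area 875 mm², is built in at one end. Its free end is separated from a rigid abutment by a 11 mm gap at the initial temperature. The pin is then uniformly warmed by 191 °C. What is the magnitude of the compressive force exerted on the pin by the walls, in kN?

P ≈ 0 kN

Unrestrained expansion: δ_free = αΔT L = 16.9×10⁻⁶ × 191 × 2350 = 7.586 mm.
Since δ_free = 7.59 mm is less than the 11 mm gap, the pin never touches the wall. No axial force develops.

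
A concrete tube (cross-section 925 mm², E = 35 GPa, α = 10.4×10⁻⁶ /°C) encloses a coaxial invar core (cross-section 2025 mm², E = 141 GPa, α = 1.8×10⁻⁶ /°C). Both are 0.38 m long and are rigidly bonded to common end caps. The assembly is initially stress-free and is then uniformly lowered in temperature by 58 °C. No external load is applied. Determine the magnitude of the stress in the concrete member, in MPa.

Equilibrium of a rigid end plate with no external load gives equal and opposite internal forces ±P in the two members. Since α_{concrete} > α_{invar}, cooling drives the concrete into tension and the invar into compression.
Setting the final lengths equal and cancelling L: (α₁ − α₂)ΔT = P/(A₁E₁) + P/(A₂E₂).
|α₁ − α₂|·ΔT = 8.6×10⁻⁶ × 58 = 0.0004988.
1/(A₁E₁) + 1/(A₂E₂) = 1/(925×35×10³) + 1/(2025×141×10³) = 3.439×10⁻⁸ N⁻¹.
P = 0.0004988 / 3.439×10⁻⁸ = 14500 N = 14.5 kN.
σ_{concrete} = P/A₁ = 14500/925 = 15.68 MPa, tensile.

σ ≈ 15.7 MPa (tensile)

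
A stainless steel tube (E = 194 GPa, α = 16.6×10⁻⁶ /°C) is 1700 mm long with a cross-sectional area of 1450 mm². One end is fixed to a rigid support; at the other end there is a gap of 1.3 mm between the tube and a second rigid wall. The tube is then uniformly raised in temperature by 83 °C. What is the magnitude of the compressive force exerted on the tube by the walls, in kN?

Free thermal elongation = αΔT L = 16.6×10⁻⁶ × 83 × 1700 = 2.342 mm.
After closing the 1.3 mm clearance, 2.342 − 1.3 = 1.042 mm of expansion remains to be suppressed by the wall.
That suppressed elongation corresponds to σ = E·Δ/L = 194×10³ × 1.042/1700 = 118.9 MPa.
P = σA = 118.9 × 1450 = 172.5 kN.

P ≈ 172 kN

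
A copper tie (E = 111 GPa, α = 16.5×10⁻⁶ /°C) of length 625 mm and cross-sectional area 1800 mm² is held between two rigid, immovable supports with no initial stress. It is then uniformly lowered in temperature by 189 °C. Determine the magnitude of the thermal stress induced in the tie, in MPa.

σ ≈ 346 MPa (tensile)

The supports are rigid, so the total axial strain is zero. The restrained thermal strain is ε = αΔT = 16.5×10⁻⁶ × 189 = 3118.5×10⁻⁶.
Hence σ = E·αΔT = 111×10³ × 3118.5×10⁻⁶ = 346.2 MPa, tensile.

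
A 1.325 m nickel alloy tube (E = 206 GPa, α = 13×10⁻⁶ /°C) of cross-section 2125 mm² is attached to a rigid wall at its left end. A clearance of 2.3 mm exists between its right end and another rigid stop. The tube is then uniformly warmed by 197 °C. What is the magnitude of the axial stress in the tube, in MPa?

If the wall were absent the tube would grow by αΔT L = 13×10⁻⁶ × 197 × 1325 = 3.393 mm.
This exceeds the 2.3 mm gap, so the wall pushes back. The portion of expansion that must be recovered elastically is δ_free − gap = 3.393 − 2.3 = 1.093 mm.
That suppressed elongation corresponds to σ = E·Δ/L = 206×10³ × 1.093/1325 = 170 MPa.

σ ≈ 170 MPa (compressive)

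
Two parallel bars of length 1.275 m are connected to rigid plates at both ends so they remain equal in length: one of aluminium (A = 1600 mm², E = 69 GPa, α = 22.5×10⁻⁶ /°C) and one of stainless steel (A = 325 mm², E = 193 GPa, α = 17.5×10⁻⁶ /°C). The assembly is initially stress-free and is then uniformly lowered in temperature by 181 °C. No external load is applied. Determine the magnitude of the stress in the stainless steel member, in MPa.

The aluminium has the larger α, so on cooling it would change length more than the stainless steel if both were free. The rigid plates force a common final length, so the aluminium is put into tension and the stainless steel into compression, with equal and opposite forces P (no external load).
Equating the net (thermal + elastic) strains gives |α₁ − α₂|·ΔT = P·[1/(A₁E₁) + 1/(A₂E₂)].
|α₁ − α₂|·ΔT = 5×10⁻⁶ × 181 = 0.000905.
1/(A₁E₁) + 1/(A₂E₂) = 1/(1600×69×10³) + 1/(325×193×10³) = 2.5×10⁻⁸ N⁻¹.
So P = 0.000905 / 2.5×10⁻⁸ = 36.2 kN.
σ_{stainless steel} = P/A₂ = 36200/325 = 111.4 MPa, compressive.

σ ≈ 111 MPa (compressive)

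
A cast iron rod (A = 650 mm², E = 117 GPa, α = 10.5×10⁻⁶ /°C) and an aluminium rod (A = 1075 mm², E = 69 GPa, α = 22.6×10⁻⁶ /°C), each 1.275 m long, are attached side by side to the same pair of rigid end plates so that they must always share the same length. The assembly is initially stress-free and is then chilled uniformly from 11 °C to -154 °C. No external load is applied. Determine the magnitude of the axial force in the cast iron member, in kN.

Equilibrium of a rigid end plate with no external load gives equal and opposite internal forces ±P in the two members. Since α_{aluminium} > α_{cast iron}, cooling drives the aluminium into tension and the cast iron into compression.
Setting the final lengths equal and cancelling L: (α₁ − α₂)ΔT = P/(A₁E₁) + P/(A₂E₂).
|α₁ − α₂|·ΔT = 12.1×10⁻⁶ × 165 = 0.001997.
1/(A₁E₁) + 1/(A₂E₂) = 1/(650×117×10³) + 1/(1075×69×10³) = 2.663×10⁻⁸ N⁻¹.
P = 0.001997 / 2.663×10⁻⁸ = 74970 N = 74.97 kN.

P ≈ 75 kN (compressive in the cast iron)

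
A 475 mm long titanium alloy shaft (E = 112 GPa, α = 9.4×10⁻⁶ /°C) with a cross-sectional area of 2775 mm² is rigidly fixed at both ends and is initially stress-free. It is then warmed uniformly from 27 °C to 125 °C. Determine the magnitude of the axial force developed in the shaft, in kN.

P ≈ 286 kN (compressive)

With zero net strain, σ = E·αΔT = 112 GPa × 9.4×10⁻⁶ × 98 = 103.2 MPa.
P = AEαΔT = 2775 × 112×10³ × 9.4×10⁻⁶ × 98 = 286.3 kN (compressive).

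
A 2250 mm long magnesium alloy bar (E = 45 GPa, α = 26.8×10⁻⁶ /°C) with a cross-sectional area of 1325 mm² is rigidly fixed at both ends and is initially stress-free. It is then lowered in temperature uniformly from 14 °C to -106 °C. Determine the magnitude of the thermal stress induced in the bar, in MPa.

σ ≈ 145 MPa (tensile)

The supports are rigid, so the total axial strain is zero. The restrained thermal strain is ε = αΔT = 26.8×10⁻⁶ × 120 = 3216×10⁻⁶.
σ = EαΔT = 45×10³ × 26.8×10⁻⁶ × 120 = 144.7 MPa (tensile; the bar is trying to contract).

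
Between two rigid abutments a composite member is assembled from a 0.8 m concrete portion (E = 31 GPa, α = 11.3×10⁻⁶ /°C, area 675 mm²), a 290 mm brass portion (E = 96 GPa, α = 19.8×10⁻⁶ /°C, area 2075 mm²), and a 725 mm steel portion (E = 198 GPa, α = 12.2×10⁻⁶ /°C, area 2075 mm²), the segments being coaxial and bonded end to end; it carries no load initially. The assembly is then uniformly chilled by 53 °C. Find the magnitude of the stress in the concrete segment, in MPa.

σ ≈ 44.8 MPa (tensile)

If the supports were absent, the total length change would be Σ αᵢΔT Lᵢ = 11.3×10⁻⁶×53×800 + 19.8×10⁻⁶×53×290 + 12.2×10⁻⁶×53×725 = 1.252 mm.
The rigid supports impose zero overall length change; the single axial force P common to all segments must satisfy P Σ Lᵢ/(AᵢEᵢ) = δ_free.
The series flexibility is Σ Lᵢ/(AᵢEᵢ) = 800/(675×31×10³) + 290/(2075×96×10³) + 725/(2075×198×10³) = 4.145×10⁻⁵ mm/N.
P = 1.252 / 4.145×10⁻⁵ = 30210 N = 30.21 kN, tensile.
σ_{concrete} = P / A = 30210 / 675 = 44.75 MPa.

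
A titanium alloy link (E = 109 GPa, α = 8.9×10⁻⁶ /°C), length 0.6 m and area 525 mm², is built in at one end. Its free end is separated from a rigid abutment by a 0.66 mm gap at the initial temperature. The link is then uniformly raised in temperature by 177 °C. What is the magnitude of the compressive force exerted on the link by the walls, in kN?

Free thermal elongation = αΔT L = 8.9×10⁻⁶ × 177 × 600 = 0.9452 mm.
This exceeds the 0.66 mm gap, so the wall pushes back. The portion of expansion that must be recovered elastically is δ_free − gap = 0.9452 − 0.66 = 0.2852 mm.
Compatibility: PL/(AE) = 0.2852 mm, so σ = P/A = E × (0.2852/600) = 51.81 MPa.
Force on the wall = σA = 51.81 × 525 mm² = 27.2 kN.

P ≈ 27.2 kN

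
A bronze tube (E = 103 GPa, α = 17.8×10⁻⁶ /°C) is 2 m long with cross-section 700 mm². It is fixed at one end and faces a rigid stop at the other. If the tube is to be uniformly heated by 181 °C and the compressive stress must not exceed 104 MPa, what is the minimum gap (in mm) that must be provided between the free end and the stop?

With no wall the tube would lengthen by αΔT L = 17.8×10⁻⁶ × 181 × 2000 = 6.444 mm.
A stress of 104 MPa corresponds to the wall pushing the tube back by σL/E = 104×2000/(103×10³) = 2.019 mm.
So the gap has to take up the difference, g_min = δ_free − σL/E = 6.444 − 2.019 = 4.424 mm.

g ≈ 4.42 mm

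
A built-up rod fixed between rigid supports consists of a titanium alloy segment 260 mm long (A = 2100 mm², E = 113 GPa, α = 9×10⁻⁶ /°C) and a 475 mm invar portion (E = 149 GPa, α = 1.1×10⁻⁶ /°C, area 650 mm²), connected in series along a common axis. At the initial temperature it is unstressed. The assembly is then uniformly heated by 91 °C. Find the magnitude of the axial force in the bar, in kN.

P ≈ 43.4 kN (compressive)

With the walls removed the bar would change length by δ_free = Σ αᵢΔT Lᵢ = 9×10⁻⁶×91×260 + 1.1×10⁻⁶×91×475 = 0.2605 mm.
The rigid supports impose zero overall length change; the single axial force P common to all segments must satisfy P Σ Lᵢ/(AᵢEᵢ) = δ_free.
The series flexibility is Σ Lᵢ/(AᵢEᵢ) = 260/(2100×113×10³) + 475/(650×149×10³) = 6×10⁻⁶ mm/N.
Hence P = δ_free / Σ(L/AE) = 0.2605/6×10⁻⁶ = 43.41 kN (compressive).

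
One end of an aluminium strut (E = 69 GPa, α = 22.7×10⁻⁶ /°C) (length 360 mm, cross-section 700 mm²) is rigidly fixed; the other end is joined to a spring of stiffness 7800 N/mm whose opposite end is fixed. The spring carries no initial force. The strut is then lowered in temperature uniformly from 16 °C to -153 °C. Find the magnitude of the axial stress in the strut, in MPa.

Free thermal contraction: δ_free = αΔT L = 22.7×10⁻⁶ × 169 × 360 = 1.381 mm.
With a force P in the spring, the elastic change of the strut is PL/(AE) and that of the spring is P/k; compatibility requires their sum to equal δ_free.
So P = δ_free / [L/(AE) + 1/k] = 1.381 / [ 360/(700×69×10³) + 1/(7800) ].
P = 1.381 / 0.0001357 = 10180 N.
σ = P/A = 10180/700 = 14.54 MPa.

σ ≈ 14.5 MPa (tensile)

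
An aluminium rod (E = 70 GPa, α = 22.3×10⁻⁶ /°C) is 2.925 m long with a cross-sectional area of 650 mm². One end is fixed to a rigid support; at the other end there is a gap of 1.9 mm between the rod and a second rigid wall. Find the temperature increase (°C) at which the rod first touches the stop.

The gap closes when αΔT L = 1.9 mm, since the rod is still unstressed at that instant.
ΔT = 1.9 / (22.3×10⁻⁶ × 2925) = 29.13 °C.

ΔT ≈ 29.1 °C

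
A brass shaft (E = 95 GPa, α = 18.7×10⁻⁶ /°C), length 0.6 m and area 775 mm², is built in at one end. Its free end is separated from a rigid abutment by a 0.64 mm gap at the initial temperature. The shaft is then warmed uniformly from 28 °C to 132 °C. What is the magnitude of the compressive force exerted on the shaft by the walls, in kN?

If the wall were absent the shaft would grow by αΔT L = 18.7×10⁻⁶ × 104 × 600 = 1.167 mm.
This exceeds the 0.64 mm gap, so the wall pushes back. The portion of expansion that must be recovered elastically is δ_free − gap = 1.167 − 0.64 = 0.5269 mm.
That suppressed elongation corresponds to σ = E·Δ/L = 95×10³ × 0.5269/600 = 83.42 MPa.
P = σA = 83.42 × 775 = 64.65 kN.

P ≈ 64.7 kN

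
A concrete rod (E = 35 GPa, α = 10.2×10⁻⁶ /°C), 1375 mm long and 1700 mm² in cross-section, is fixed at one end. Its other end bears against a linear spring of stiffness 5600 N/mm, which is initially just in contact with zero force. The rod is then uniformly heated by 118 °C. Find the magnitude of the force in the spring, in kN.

P ≈ 8.21 kN

The unrestrained thermal change is αΔT L = 10.2×10⁻⁶ × 118 × 1375 = 1.655 mm.
Let P be the compressive force at the spring. The rod shortens elastically by PL/(AE) and the spring compresses by P/k; together these equal δ_free.
So P = δ_free / [L/(AE) + 1/k] = 1.655 / [ 1375/(1700×35×10³) + 1/(5600) ].
P = 1.655 / 0.0002017 = 8206 N.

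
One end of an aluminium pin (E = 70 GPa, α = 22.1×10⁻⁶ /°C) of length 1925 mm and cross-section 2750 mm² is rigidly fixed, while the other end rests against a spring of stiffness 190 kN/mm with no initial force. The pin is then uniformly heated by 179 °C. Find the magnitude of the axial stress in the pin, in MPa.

σ ≈ 181 MPa (compressive)

Free thermal expansion: δ_free = αΔT L = 22.1×10⁻⁶ × 179 × 1925 = 7.615 mm.
With a force P in the spring, the elastic change of the pin is PL/(AE) and that of the spring is P/k; compatibility requires their sum to equal δ_free.
So P = δ_free / [L/(AE) + 1/k] = 7.615 / [ 1925/(2750×70×10³) + 1/(190×10³) ].
P = 7.615 / 1.526×10⁻⁵ = 498900 N.
σ = P/A = 498900/2750 = 181.4 MPa.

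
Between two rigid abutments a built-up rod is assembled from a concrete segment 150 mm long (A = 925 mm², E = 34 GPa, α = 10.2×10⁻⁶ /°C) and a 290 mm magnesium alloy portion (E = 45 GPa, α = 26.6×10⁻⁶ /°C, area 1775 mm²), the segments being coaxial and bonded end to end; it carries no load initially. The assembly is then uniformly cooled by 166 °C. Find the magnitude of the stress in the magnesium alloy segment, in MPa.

With the walls removed the bar would change length by δ_free = Σ αᵢΔT Lᵢ = 10.2×10⁻⁶×166×150 + 26.6×10⁻⁶×166×290 = 1.535 mm.
The rigid supports impose zero overall length change; the single axial force P common to all segments must satisfy P Σ Lᵢ/(AᵢEᵢ) = δ_free.
The series flexibility is Σ Lᵢ/(AᵢEᵢ) = 150/(925×34×10³) + 290/(1775×45×10³) = 8.4×10⁻⁶ mm/N.
Hence P = δ_free / Σ(L/AE) = 1.535/8.4×10⁻⁶ = 182.7 kN (tensile).
σ_{magnesium alloy} = P / A = 182700 / 1775 = 102.9 MPa.

σ ≈ 103 MPa (tensile)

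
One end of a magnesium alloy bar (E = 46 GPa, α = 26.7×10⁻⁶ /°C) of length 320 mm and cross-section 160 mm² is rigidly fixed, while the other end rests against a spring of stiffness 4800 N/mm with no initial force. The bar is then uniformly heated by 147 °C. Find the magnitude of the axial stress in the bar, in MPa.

Free thermal expansion: δ_free = αΔT L = 26.7×10⁻⁶ × 147 × 320 = 1.256 mm.
Let P be the compressive force at the spring. The bar shortens elastically by PL/(AE) and the spring compresses by P/k; together these equal δ_free.
P [ L/(AE) + 1/k ] = δ_free → P [ 320/(160×46×10³) + 1/(4800) ] = 1.256.
P = 1.256 / 0.0002518 = 4988 N.
σ = P/A = 4988/160 = 31.17 MPa.

σ ≈ 31.2 MPa (compressive)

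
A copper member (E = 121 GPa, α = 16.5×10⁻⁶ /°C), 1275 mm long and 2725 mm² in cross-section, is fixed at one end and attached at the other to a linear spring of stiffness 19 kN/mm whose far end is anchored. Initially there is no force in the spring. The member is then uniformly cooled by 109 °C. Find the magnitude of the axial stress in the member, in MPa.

σ ≈ 14.9 MPa (tensile)

If the spring were absent the member would shorten by αΔT L = 16.5×10⁻⁶ × 109 × 1275 = 2.293 mm.
Let P be the tensile force in the spring. The member extends elastically by PL/(AE) and the spring stretches by P/k; together these equal δ_free.
So P = δ_free / [L/(AE) + 1/k] = 2.293 / [ 1275/(2725×121×10³) + 1/(19×10³) ].
P = 2.293 / 5.65×10⁻⁵ = 40590 N.
σ = P/A = 40590/2725 = 14.89 MPa.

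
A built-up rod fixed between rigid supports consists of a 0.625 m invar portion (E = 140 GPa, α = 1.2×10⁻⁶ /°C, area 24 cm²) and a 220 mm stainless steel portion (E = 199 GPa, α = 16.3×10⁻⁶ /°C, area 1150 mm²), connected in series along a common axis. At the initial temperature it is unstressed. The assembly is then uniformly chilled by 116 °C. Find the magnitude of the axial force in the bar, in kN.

Free thermal contraction of the whole bar: Σ αᵢΔT Lᵢ = 1.2×10⁻⁶×116×625 + 16.3×10⁻⁶×116×220 = 0.503 mm.
The walls prevent any net length change, so an axial force P (same in every segment) develops. Compatibility: P · Σ Lᵢ/(AᵢEᵢ) = δ_free.
The series flexibility is Σ Lᵢ/(AᵢEᵢ) = 625/(2400×140×10³) + 220/(1150×199×10³) = 2.821×10⁻⁶ mm/N.
So P = 0.503 / 2.821×10⁻⁶ = 178.3 kN, tensile.

P ≈ 178 kN (tensile)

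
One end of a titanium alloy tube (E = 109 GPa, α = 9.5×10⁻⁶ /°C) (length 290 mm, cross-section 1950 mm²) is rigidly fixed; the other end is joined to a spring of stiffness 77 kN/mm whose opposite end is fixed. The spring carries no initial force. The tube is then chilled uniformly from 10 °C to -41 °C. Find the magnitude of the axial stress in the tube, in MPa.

σ ≈ 5.02 MPa (tensile)

Free thermal contraction: δ_free = αΔT L = 9.5×10⁻⁶ × 51 × 290 = 0.1405 mm.
With a force P in the spring, the elastic change of the tube is PL/(AE) and that of the spring is P/k; compatibility requires their sum to equal δ_free.
So P = δ_free / [L/(AE) + 1/k] = 0.1405 / [ 290/(1950×109×10³) + 1/(77×10³) ].
P = 0.1405 / 1.435×10⁻⁵ = 9790 N.
σ = P/A = 9790/1950 = 5.021 MPa.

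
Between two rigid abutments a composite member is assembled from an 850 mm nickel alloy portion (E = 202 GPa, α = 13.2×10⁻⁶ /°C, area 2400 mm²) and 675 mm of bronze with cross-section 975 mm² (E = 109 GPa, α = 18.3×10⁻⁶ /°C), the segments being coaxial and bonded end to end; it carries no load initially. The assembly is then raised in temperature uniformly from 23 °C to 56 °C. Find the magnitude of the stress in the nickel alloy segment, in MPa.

With the walls removed the bar would change length by δ_free = Σ αᵢΔT Lᵢ = 13.2×10⁻⁶×33×850 + 18.3×10⁻⁶×33×675 = 0.7779 mm.
Since the ends are fixed, an axial force P builds up, equal in every segment, with P · Σ Lᵢ/(AᵢEᵢ) = δ_free.
Σ Lᵢ/(AᵢEᵢ) = 850/(2400×202×10³) + 675/(975×109×10³) = 8.105×10⁻⁶ mm/N.
P = 0.7779 / 8.105×10⁻⁶ = 95980 N = 95.98 kN, compressive.
σ_{nickel alloy} = P / A = 95980 / 2400 = 39.99 MPa.

σ ≈ 40 MPa (compressive)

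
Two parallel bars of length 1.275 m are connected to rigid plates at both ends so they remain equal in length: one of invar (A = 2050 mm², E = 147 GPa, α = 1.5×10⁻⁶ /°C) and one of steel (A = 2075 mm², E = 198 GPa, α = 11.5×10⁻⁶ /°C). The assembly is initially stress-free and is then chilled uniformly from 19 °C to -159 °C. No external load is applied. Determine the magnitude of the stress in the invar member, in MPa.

σ ≈ 151 MPa (compressive)

Equilibrium of a rigid end plate with no external load gives equal and opposite internal forces ±P in the two members. Since α_{steel} > α_{invar}, cooling drives the steel into tension and the invar into compression.
Equating the net (thermal + elastic) strains gives |α₁ − α₂|·ΔT = P·[1/(A₁E₁) + 1/(A₂E₂)].
|α₁ − α₂|·ΔT = 10×10⁻⁶ × 178 = 0.00178.
1/(A₁E₁) + 1/(A₂E₂) = 1/(2050×147×10³) + 1/(2075×198×10³) = 5.752×10⁻⁹ N⁻¹.
P = 0.00178 / 5.752×10⁻⁹ = 309400 N = 309.4 kN.
σ_{invar} = P/A₁ = 309400/2050 = 150.9 MPa, compressive.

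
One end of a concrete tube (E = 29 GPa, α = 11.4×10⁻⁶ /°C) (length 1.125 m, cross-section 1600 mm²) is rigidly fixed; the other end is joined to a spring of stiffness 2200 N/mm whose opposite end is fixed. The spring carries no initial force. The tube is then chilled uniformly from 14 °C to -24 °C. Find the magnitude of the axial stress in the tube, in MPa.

If the spring were absent the tube would shorten by αΔT L = 11.4×10⁻⁶ × 38 × 1125 = 0.4873 mm.
Let P be the tensile force in the spring. The tube extends elastically by PL/(AE) and the spring stretches by P/k; together these equal δ_free.
P [ L/(AE) + 1/k ] = δ_free → P [ 1125/(1600×29×10³) + 1/(2200) ] = 0.4873.
P = 0.4873 / 0.0004788 = 1018 N.
σ = P/A = 1018/1600 = 0.6362 MPa.

σ ≈ 0.636 MPa (tensile)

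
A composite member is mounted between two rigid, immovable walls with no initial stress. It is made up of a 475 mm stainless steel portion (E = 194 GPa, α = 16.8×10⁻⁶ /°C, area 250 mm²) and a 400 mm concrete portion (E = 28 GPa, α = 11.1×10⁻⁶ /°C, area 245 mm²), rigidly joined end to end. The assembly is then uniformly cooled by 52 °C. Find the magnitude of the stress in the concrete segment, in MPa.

σ ≈ 38.7 MPa (tensile)

Free thermal contraction of the whole bar: Σ αᵢΔT Lᵢ = 16.8×10⁻⁶×52×475 + 11.1×10⁻⁶×52×400 = 0.6458 mm.
The walls prevent any net length change, so an axial force P (same in every segment) develops. Compatibility: P · Σ Lᵢ/(AᵢEᵢ) = δ_free.
The series flexibility is Σ Lᵢ/(AᵢEᵢ) = 475/(250×194×10³) + 400/(245×28×10³) = 6.81×10⁻⁵ mm/N.
P = 0.6458 / 6.81×10⁻⁵ = 9483 N = 9.483 kN, tensile.
σ_{concrete} = P / A = 9483 / 245 = 38.71 MPa.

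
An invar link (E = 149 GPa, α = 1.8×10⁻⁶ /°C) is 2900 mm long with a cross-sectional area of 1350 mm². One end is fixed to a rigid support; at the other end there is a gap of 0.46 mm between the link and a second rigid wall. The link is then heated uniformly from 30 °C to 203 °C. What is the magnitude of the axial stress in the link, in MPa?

σ ≈ 22.8 MPa (compressive)

If the wall were absent the link would grow by αΔT L = 1.8×10⁻⁶ × 173 × 2900 = 0.9031 mm.
This exceeds the 0.46 mm gap, so the wall pushes back. The portion of expansion that must be recovered elastically is δ_free − gap = 0.9031 − 0.46 = 0.4431 mm.
Compatibility: PL/(AE) = 0.4431 mm, so σ = P/A = E × (0.4431/2900) = 22.76 MPa.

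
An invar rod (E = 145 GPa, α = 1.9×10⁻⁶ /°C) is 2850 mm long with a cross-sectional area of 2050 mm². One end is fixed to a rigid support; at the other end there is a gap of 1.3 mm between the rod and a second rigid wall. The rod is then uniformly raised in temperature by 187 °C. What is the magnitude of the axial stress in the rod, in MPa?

σ ≈ 0 MPa

Unrestrained expansion: δ_free = αΔT L = 1.9×10⁻⁶ × 187 × 2850 = 1.013 mm.
Since δ_free = 1.01 mm is less than the 1.3 mm gap, the rod never touches the wall. No axial force develops.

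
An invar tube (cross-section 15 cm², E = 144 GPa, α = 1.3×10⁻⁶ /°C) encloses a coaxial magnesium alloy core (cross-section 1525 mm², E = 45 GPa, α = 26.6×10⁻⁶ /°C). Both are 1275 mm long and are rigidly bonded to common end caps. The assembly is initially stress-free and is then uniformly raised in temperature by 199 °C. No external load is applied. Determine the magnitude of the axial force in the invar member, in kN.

Equilibrium of a rigid end plate with no external load gives equal and opposite internal forces ±P in the two members. Since α_{magnesium alloy} > α_{invar}, heating drives the magnesium alloy into compression and the invar into tension.
Equating the net (thermal + elastic) strains gives |α₁ − α₂|·ΔT = P·[1/(A₁E₁) + 1/(A₂E₂)].
|α₁ − α₂|·ΔT = 25.3×10⁻⁶ × 199 = 0.005035.
1/(A₁E₁) + 1/(A₂E₂) = 1/(1500×144×10³) + 1/(1525×45×10³) = 1.92×10⁻⁸ N⁻¹.
P = 0.005035 / 1.92×10⁻⁸ = 262200 N = 262.2 kN.

P ≈ 262 kN (tensile in the invar)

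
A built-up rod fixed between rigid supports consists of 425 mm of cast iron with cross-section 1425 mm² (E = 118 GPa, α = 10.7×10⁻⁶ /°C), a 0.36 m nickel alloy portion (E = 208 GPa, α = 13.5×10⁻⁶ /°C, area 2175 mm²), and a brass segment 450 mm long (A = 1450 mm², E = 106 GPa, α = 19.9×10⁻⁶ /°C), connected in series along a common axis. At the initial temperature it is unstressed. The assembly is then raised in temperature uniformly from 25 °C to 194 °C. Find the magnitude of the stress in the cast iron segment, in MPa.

σ ≈ 348 MPa (compressive)

With the walls removed the bar would change length by δ_free = Σ αᵢΔT Lᵢ = 10.7×10⁻⁶×169×425 + 13.5×10⁻⁶×169×360 + 19.9×10⁻⁶×169×450 = 3.103 mm.
The rigid supports impose zero overall length change; the single axial force P common to all segments must satisfy P Σ Lᵢ/(AᵢEᵢ) = δ_free.
The series flexibility is Σ Lᵢ/(AᵢEᵢ) = 425/(1425×118×10³) + 360/(2175×208×10³) + 450/(1450×106×10³) = 6.251×10⁻⁶ mm/N.
P = 3.103 / 6.251×10⁻⁶ = 496400 N = 496.4 kN, compressive.
σ_{cast iron} = P / A = 496400 / 1425 = 348.4 MPa.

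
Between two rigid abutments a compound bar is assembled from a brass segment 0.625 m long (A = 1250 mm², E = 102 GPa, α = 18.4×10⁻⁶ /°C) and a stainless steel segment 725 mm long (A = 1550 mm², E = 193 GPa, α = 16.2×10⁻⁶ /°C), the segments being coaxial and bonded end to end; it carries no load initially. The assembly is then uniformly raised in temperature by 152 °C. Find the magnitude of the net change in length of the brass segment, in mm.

|ΔL| ≈ 0.616 mm

Free thermal expansion of the whole bar: Σ αᵢΔT Lᵢ = 18.4×10⁻⁶×152×625 + 16.2×10⁻⁶×152×725 = 3.533 mm.
Since the ends are fixed, an axial force P builds up, equal in every segment, with P · Σ Lᵢ/(AᵢEᵢ) = δ_free.
Σ Lᵢ/(AᵢEᵢ) = 625/(1250×102×10³) + 725/(1550×193×10³) = 7.325×10⁻⁶ mm/N.
Hence P = δ_free / Σ(L/AE) = 3.533/7.325×10⁻⁶ = 482.3 kN (compressive).
For the brass segment, free thermal change = 18.4×10⁻⁶×152×625 = 1.748 mm and elastic change from P = 482300×625/(1250×102×10³) = 2.364 mm; these oppose, so the net change is 0.616 mm (segment shortens).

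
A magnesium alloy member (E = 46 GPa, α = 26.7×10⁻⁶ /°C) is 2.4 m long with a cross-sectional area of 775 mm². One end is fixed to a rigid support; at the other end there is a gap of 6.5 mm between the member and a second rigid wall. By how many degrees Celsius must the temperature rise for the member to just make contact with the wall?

Contact occurs when the free expansion equals the gap: αΔT L = 6.5 mm.
ΔT = 6.5 / (26.7×10⁻⁶ × 2400) = 101.4 °C.

ΔT ≈ 101 °C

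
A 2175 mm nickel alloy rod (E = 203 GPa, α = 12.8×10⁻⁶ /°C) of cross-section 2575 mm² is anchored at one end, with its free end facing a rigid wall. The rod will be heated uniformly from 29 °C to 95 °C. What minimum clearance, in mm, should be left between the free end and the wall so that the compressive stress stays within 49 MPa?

g ≈ 1.31 mm

With no wall the rod would lengthen by αΔT L = 12.8×10⁻⁶ × 66 × 2175 = 1.837 mm.
A stress of 49 MPa corresponds to the wall pushing the rod back by σL/E = 49×2175/(203×10³) = 0.525 mm.
So the gap has to take up the difference, g_min = δ_free − σL/E = 1.837 − 0.525 = 1.312 mm.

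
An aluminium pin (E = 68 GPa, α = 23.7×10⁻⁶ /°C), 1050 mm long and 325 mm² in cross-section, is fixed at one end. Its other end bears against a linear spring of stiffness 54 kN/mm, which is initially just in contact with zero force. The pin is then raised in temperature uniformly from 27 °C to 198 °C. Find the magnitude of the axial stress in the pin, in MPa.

σ ≈ 198 MPa (compressive)

The unrestrained thermal change is αΔT L = 23.7×10⁻⁶ × 171 × 1050 = 4.255 mm.
Let P be the compressive force at the spring. The pin shortens elastically by PL/(AE) and the spring compresses by P/k; together these equal δ_free.
So P = δ_free / [L/(AE) + 1/k] = 4.255 / [ 1050/(325×68×10³) + 1/(54×10³) ].
P = 4.255 / 6.603×10⁻⁵ = 64450 N.
σ = P/A = 64450/325 = 198.3 MPa.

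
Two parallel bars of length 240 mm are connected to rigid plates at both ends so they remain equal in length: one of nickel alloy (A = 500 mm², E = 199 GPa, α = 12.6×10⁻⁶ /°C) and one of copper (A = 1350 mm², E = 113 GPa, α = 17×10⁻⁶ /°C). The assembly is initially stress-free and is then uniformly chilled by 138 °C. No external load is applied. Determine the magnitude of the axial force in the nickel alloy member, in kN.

The copper has the larger α, so on cooling it would change length more than the nickel alloy if both were free. The rigid plates force a common final length, so the copper is put into tension and the nickel alloy into compression, with equal and opposite forces P (no external load).
Setting the final lengths equal and cancelling L: (α₁ − α₂)ΔT = P/(A₁E₁) + P/(A₂E₂).
|α₁ − α₂|·ΔT = 4.4×10⁻⁶ × 138 = 0.0006072.
1/(A₁E₁) + 1/(A₂E₂) = 1/(500×199×10³) + 1/(1350×113×10³) = 1.661×10⁻⁸ N⁻¹.
So P = 0.0006072 / 1.661×10⁻⁸ = 36.57 kN.

P ≈ 36.6 kN (compressive in the nickel alloy)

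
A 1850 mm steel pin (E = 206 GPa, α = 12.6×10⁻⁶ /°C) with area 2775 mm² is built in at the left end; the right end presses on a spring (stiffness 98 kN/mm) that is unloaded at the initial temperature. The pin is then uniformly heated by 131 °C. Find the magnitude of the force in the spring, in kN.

P ≈ 227 kN

Free thermal expansion: δ_free = αΔT L = 12.6×10⁻⁶ × 131 × 1850 = 3.054 mm.
Let P be the compressive force at the spring. The pin shortens elastically by PL/(AE) and the spring compresses by P/k; together these equal δ_free.
So P = δ_free / [L/(AE) + 1/k] = 3.054 / [ 1850/(2775×206×10³) + 1/(98×10³) ].
P = 3.054 / 1.344×10⁻⁵ = 227200 N.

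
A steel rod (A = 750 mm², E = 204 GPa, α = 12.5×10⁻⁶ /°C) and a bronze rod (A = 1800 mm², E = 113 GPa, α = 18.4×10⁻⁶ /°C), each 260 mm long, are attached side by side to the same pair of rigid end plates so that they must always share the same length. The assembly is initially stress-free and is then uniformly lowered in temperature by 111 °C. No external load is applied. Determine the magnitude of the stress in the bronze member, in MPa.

σ ≈ 31.8 MPa (tensile)

The bronze has the larger α, so on cooling it would change length more than the steel if both were free. The rigid plates force a common final length, so the bronze is put into tension and the steel into compression, with equal and opposite forces P (no external load).
Setting the final lengths equal and cancelling L: (α₁ − α₂)ΔT = P/(A₁E₁) + P/(A₂E₂).
|α₁ − α₂|·ΔT = 5.9×10⁻⁶ × 111 = 0.0006549.
1/(A₁E₁) + 1/(A₂E₂) = 1/(750×204×10³) + 1/(1800×113×10³) = 1.145×10⁻⁸ N⁻¹.
P = 0.0006549 / 1.145×10⁻⁸ = 57180 N = 57.18 kN.
σ_{bronze} = P/A₂ = 57180/1800 = 31.77 MPa, tensile.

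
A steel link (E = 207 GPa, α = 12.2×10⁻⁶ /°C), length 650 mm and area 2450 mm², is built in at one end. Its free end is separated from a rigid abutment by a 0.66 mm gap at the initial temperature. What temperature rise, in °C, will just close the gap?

Contact occurs when the free expansion equals the gap: αΔT L = 0.66 mm.
ΔT = 0.66 / (12.2×10⁻⁶ × 650) = 83.23 °C.

ΔT ≈ 83.2 °C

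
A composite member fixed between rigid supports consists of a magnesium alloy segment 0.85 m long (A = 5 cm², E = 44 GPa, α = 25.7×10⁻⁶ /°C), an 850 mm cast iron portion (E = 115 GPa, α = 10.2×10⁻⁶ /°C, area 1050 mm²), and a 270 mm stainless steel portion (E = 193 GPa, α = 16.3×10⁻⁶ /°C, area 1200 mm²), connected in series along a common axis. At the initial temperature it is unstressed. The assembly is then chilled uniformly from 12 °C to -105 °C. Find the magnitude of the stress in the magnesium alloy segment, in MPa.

σ ≈ 174 MPa (tensile)

With the walls removed the bar would change length by δ_free = Σ αᵢΔT Lᵢ = 25.7×10⁻⁶×117×850 + 10.2×10⁻⁶×117×850 + 16.3×10⁻⁶×117×270 = 4.085 mm.
The walls prevent any net length change, so an axial force P (same in every segment) develops. Compatibility: P · Σ Lᵢ/(AᵢEᵢ) = δ_free.
Σ Lᵢ/(AᵢEᵢ) = 850/(500×44×10³) + 850/(1050×115×10³) + 270/(1200×193×10³) = 4.684×10⁻⁵ mm/N.
Hence P = δ_free / Σ(L/AE) = 4.085/4.684×10⁻⁵ = 87.21 kN (tensile).
σ_{magnesium alloy} = P / A = 87210 / 500 = 174.4 MPa.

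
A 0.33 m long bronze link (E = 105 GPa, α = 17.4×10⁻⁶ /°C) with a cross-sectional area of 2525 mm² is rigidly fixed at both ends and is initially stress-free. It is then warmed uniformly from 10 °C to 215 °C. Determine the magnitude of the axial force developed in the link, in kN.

P ≈ 946 kN (compressive)

The ends cannot move, so σ = EαΔT = 105×10³ × 17.4×10⁻⁶ × 205 = 374.5 MPa.
Axial force P = σA = 374.5 × 2525 = 945700 N = 945.7 kN, compressive.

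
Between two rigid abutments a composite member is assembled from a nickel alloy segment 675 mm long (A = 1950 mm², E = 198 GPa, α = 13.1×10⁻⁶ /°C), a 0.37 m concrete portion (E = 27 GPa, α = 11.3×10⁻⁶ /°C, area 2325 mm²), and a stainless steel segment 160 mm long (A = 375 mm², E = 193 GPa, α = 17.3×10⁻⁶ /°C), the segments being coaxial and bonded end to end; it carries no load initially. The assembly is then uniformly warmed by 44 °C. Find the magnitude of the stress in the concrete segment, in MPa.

σ ≈ 30.3 MPa (compressive)

If the supports were absent, the total length change would be Σ αᵢΔT Lᵢ = 13.1×10⁻⁶×44×675 + 11.3×10⁻⁶×44×370 + 17.3×10⁻⁶×44×160 = 0.6948 mm.
The walls prevent any net length change, so an axial force P (same in every segment) develops. Compatibility: P · Σ Lᵢ/(AᵢEᵢ) = δ_free.
The series flexibility is Σ Lᵢ/(AᵢEᵢ) = 675/(1950×198×10³) + 370/(2325×27×10³) + 160/(375×193×10³) = 9.853×10⁻⁶ mm/N.
Hence P = δ_free / Σ(L/AE) = 0.6948/9.853×10⁻⁶ = 70.52 kN (compressive).
σ_{concrete} = P / A = 70520 / 2325 = 30.33 MPa.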